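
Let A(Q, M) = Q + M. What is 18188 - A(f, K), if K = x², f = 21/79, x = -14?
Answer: 1421347/79 ≈ 17992.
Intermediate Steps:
f = 21/79 (f = 21*(1/79) = 21/79 ≈ 0.26582)
K = 196 (K = (-14)² = 196)
A(Q, M) = M + Q
18188 - A(f, K) = 18188 - (196 + 21/79) = 18188 - 1*15505/79 = 18188 - 15505/79 = 1421347/79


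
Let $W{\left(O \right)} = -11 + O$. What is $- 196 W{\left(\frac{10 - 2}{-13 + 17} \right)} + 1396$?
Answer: $3160$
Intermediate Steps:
$- 196 W{\left(\frac{10 - 2}{-13 + 17} \right)} + 1396 = - 196 \left(-11 + \frac{10 - 2}{-13 + 17}\right) + 1396 = - 196 \left(-11 + \frac{8}{4}\right) + 1396 = - 196 \left(-11 + 8 \cdot \frac{1}{4}\right) + 1396 = - 196 \left(-11 + 2\right) + 1396 = \left(-196\right) \left(-9\right) + 1396 = 1764 + 1396 = 3160$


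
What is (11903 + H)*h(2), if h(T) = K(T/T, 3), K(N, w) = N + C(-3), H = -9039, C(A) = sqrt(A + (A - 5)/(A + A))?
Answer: 2864 + 2864*I*sqrt(15)/3 ≈ 2864.0 + 3697.4*I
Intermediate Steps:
C(A) = sqrt(A + (-5 + A)/(2*A)) (C(A) = sqrt(A + (-5 + A)/((2*A))) = sqrt(A + (-5 + A)*(1/(2*A))) = sqrt(A + (-5 + A)/(2*A)))
K(N, w) = N + I*sqrt(15)/3 (K(N, w) = N + sqrt(2 - 10/(-3) + 4*(-3))/2 = N + sqrt(2 - 10*(-1/3) - 12)/2 = N + sqrt(2 + 10/3 - 12)/2 = N + sqrt(-20/3)/2 = N + (2*I*sqrt(15)/3)/2 = N + I*sqrt(15)/3)
h(T) = 1 + I*sqrt(15)/3 (h(T) = T/T + I*sqrt(15)/3 = 1 + I*sqrt(15)/3)
(11903 + H)*h(2) = (11903 - 9039)*(1 + I*sqrt(15)/3) = 2864*(1 + I*sqrt(15)/3) = 2864 + 2864*I*sqrt(15)/3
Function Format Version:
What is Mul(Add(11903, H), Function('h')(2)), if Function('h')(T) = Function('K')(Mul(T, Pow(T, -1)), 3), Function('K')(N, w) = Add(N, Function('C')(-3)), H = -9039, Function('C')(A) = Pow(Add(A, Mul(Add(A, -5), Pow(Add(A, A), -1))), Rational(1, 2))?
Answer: Add(2864, Mul(Rational(2864, 3), I, Pow(15, Rational(1, 2)))) ≈ Add(2864.0, Mul(3697.4, I))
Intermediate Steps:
Function('C')(A) = Pow(Add(A, Mul(Rational(1, 2), Pow(A, -1), Add(-5, A))), Rational(1, 2)) (Function('C')(A) = Pow(Add(A, Mul(Add(-5, A), Pow(Mul(2, A), -1))), Rational(1, 2)) = Pow(Add(A, Mul(Add(-5, A), Mul(Rational(1, 2), Pow(A, -1)))), Rational(1, 2)) = Pow(Add(A, Mul(Rational(1, 2), Pow(A, -1), Add(-5, A))), Rational(1, 2)))
Function('K')(N, w) = Add(N, Mul(Rational(1, 3), I, Pow(15, Rational(1, 2)))) (Function('K')(N, w) = Add(N, Mul(Rational(1, 2), Pow(Add(2, Mul(-10, Pow(-3, -1)), Mul(4, -3)), Rational(1, 2)))) = Add(N, Mul(Rational(1, 2), Pow(Add(2, Mul(-10, Rational(-1, 3)), -12), Rational(1, 2)))) = Add(N, Mul(Rational(1, 2), Pow(Add(2, Rational(10, 3), -12), Rational(1, 2)))) = Add(N, Mul(Rational(1, 2), Pow(Rational(-20, 3), Rational(1, 2)))) = Add(N, Mul(Rational(1, 2), Mul(Rational(2, 3), I, Pow(15, Rational(1, 2))))) = Add(N, Mul(Rational(1, 3), I, Pow(15, Rational(1, 2)))))
Function('h')(T) = Add(1, Mul(Rational(1, 3), I, Pow(15, Rational(1, 2)))) (Function('h')(T) = Add(Mul(T, Pow(T, -1)), Mul(Rational(1, 3), I, Pow(15, Rational(1, 2)))) = Add(1, Mul(Rational(1, 3), I, Pow(15, Rational(1, 2)))))
Mul(Add(11903, H), Function('h')(2)) = Mul(Add(11903, -9039), Add(1, Mul(Rational(1, 3), I, Pow(15, Rational(1, 2))))) = Mul(2864, Add(1, Mul(Rational(1, 3), I, Pow(15, Rational(1, 2))))) = Add(2864, Mul(Rational(2864, 3), I, Pow(15, Rational(1, 2))))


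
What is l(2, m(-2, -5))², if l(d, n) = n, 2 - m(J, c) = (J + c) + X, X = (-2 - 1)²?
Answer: 0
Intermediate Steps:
X = 9 (X = (-3)² = 9)
m(J, c) = -7 - J - c (m(J, c) = 2 - ((J + c) + 9) = 2 - (9 + J + c) = 2 + (-9 - J - c) = -7 - J - c)
l(2, m(-2, -5))² = (-7 - 1*(-2) - 1*(-5))² = (-7 + 2 + 5)² = 0² = 0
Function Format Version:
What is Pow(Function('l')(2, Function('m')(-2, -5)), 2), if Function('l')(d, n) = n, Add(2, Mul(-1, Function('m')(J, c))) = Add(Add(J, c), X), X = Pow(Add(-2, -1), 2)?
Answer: 0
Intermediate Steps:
X = 9 (X = Pow(-3, 2) = 9)
Function('m')(J, c) = Add(-7, Mul(-1, J), Mul(-1, c)) (Function('m')(J, c) = Add(2, Mul(-1, Add(Add(J, c), 9))) = Add(2, Mul(-1, Add(9, J, c))) = Add(2, Add(-9, Mul(-1, J), Mul(-1, c))) = Add(-7, Mul(-1, J), Mul(-1, c)))
Pow(Function('l')(2, Function('m')(-2, -5)), 2) = Pow(Add(-7, Mul(-1, -2), Mul(-1, -5)), 2) = Pow(Add(-7, 2, 5), 2) = Pow(0, 2) = 0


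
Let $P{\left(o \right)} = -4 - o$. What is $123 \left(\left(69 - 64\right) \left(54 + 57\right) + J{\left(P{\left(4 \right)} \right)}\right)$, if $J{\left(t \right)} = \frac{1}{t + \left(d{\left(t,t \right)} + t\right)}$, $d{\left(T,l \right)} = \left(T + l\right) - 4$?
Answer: $\frac{819139}{12} \approx 68262.0$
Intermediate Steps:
$d{\left(T,l \right)} = -4 + T + l$
$J{\left(t \right)} = \frac{1}{-4 + 4 t}$ ($J{\left(t \right)} = \frac{1}{t + \left(\left(-4 + t + t\right) + t\right)} = \frac{1}{t + \left(\left(-4 + 2 t\right) + t\right)} = \frac{1}{t + \left(-4 + 3 t\right)} = \frac{1}{-4 + 4 t}$)
$123 \left(\left(69 - 64\right) \left(54 + 57\right) + J{\left(P{\left(4 \right)} \right)}\right) = 123 \left(\left(69 - 64\right) \left(54 + 57\right) + \frac{1}{4 \left(-1 - 8\right)}\right) = 123 \left(5 \cdot 111 + \frac{1}{4 \left(-1 - 8\right)}\right) = 123 \left(555 + \frac{1}{4 \left(-1 - 8\right)}\right) = 123 \left(555 + \frac{1}{4 \left(-9\right)}\right) = 123 \left(555 + \frac{1}{4} \left(- \frac{1}{9}\right)\right) = 123 \left(555 - \frac{1}{36}\right) = 123 \cdot \frac{19979}{36} = \frac{819139}{12}$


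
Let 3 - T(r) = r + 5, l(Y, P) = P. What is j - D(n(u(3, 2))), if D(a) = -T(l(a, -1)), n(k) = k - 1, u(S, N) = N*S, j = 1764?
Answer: 1763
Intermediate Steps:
n(k) = -1 + k
T(r) = -2 - r (T(r) = 3 - (r + 5) = 3 - (5 + r) = 3 + (-5 - r) = -2 - r)
D(a) = 1 (D(a) = -(-2 - 1*(-1)) = -(-2 + 1) = -1*(-1) = 1)
j - D(n(u(3, 2))) = 1764 - 1*1 = 1764 - 1 = 1763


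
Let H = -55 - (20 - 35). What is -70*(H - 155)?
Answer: 13650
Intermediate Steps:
H = -40 (H = -55 - 1*(-15) = -55 + 15 = -40)
-70*(H - 155) = -70*(-40 - 155) = -70*(-195) = 13650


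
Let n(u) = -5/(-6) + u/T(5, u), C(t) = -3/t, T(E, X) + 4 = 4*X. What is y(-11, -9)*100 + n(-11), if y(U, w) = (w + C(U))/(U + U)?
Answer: 78857/1936 ≈ 40.732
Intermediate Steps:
T(E, X) = -4 + 4*X
n(u) = ⅚ + u/(-4 + 4*u) (n(u) = -5/(-6) + u/(-4 + 4*u) = -5*(-⅙) + u/(-4 + 4*u) = ⅚ + u/(-4 + 4*u))
y(U, w) = (w - 3/U)/(2*U) (y(U, w) = (w - 3/U)/(U + U) = (w - 3/U)/((2*U)) = (w - 3/U)*(1/(2*U)) = (w - 3/U)/(2*U))
y(-11, -9)*100 + n(-11) = ((½)*(-3 - 11*(-9))/(-11)²)*100 + (-10 + 13*(-11))/(12*(-1 - 11)) = ((½)*(1/121)*(-3 + 99))*100 + (1/12)*(-10 - 143)/(-12) = ((½)*(1/121)*96)*100 + (1/12)*(-1/12)*(-153) = (48/121)*100 + 17/16 = 4800/121 + 17/16 = 78857/1936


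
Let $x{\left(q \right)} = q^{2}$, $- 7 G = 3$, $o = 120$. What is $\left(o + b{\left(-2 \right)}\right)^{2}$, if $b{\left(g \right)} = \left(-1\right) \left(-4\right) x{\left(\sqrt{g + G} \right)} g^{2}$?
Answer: $\frac{322624}{49} \approx 6584.2$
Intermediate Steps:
$G = - \frac{3}{7}$ ($G = \left(- \frac{1}{7}\right) 3 = - \frac{3}{7} \approx -0.42857$)
$b{\left(g \right)} = g^{2} \left(- \frac{12}{7} + 4 g\right)$ ($b{\left(g \right)} = \left(-1\right) \left(-4\right) \left(\sqrt{g - \frac{3}{7}}\right)^{2} g^{2} = 4 \left(\sqrt{- \frac{3}{7} + g}\right)^{2} g^{2} = 4 \left(- \frac{3}{7} + g\right) g^{2} = \left(- \frac{12}{7} + 4 g\right) g^{2} = g^{2} \left(- \frac{12}{7} + 4 g\right)$)
$\left(o + b{\left(-2 \right)}\right)^{2} = \left(120 + \left(-2\right)^{2} \left(- \frac{12}{7} + 4 \left(-2\right)\right)\right)^{2} = \left(120 + 4 \left(- \frac{12}{7} - 8\right)\right)^{2} = \left(120 + 4 \left(- \frac{68}{7}\right)\right)^{2} = \left(120 - \frac{272}{7}\right)^{2} = \left(\frac{568}{7}\right)^{2} = \frac{322624}{49}$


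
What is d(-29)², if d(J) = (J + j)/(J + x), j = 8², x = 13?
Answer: 1225/256 ≈ 4.7852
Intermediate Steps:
j = 64
d(J) = (64 + J)/(13 + J) (d(J) = (J + 64)/(J + 13) = (64 + J)/(13 + J))
d(-29)² = ((64 - 29)/(13 - 29))² = (35/(-16))² = (-1/16*35)² = (-35/16)² = 1225/256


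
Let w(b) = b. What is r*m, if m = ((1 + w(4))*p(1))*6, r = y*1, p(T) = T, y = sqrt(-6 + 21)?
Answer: 30*sqrt(15) ≈ 116.19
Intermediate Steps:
y = sqrt(15) ≈ 3.8730
r = sqrt(15) (r = sqrt(15)*1 = sqrt(15) ≈ 3.8730)
m = 30 (m = ((1 + 4)*1)*6 = (5*1)*6 = 5*6 = 30)
r*m = sqrt(15)*30 = 30*sqrt(15)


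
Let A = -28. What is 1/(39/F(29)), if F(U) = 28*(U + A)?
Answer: 28/39 ≈ 0.71795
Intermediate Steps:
F(U) = -784 + 28*U (F(U) = 28*(U - 28) = 28*(-28 + U) = -784 + 28*U)
1/(39/F(29)) = 1/(39/(-784 + 28*29)) = 1/(39/(-784 + 812)) = 1/(39/28) = 28/39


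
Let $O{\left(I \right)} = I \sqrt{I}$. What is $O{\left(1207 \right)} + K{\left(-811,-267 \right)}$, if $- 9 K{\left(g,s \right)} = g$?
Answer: $\frac{811}{9} + 1207 \sqrt{1207} \approx 42024.0$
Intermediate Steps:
$K{\left(g,s \right)} = - \frac{g}{9}$
$O{\left(I \right)} = I^{\frac{3}{2}}$
$O{\left(1207 \right)} + K{\left(-811,-267 \right)} = 1207^{\frac{3}{2}} - - \frac{811}{9} = 1207 \sqrt{1207} + \frac{811}{9} = \frac{811}{9} + 1207 \sqrt{1207}$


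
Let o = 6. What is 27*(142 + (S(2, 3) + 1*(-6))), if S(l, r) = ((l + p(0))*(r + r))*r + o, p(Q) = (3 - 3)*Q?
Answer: 4806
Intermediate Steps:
p(Q) = 0 (p(Q) = 0*Q = 0)
S(l, r) = 6 + 2*l*r**2 (S(l, r) = ((l + 0)*(r + r))*r + 6 = (l*(2*r))*r + 6 = (2*l*r)*r + 6 = 2*l*r**2 + 6 = 6 + 2*l*r**2)
27*(142 + (S(2, 3) + 1*(-6))) = 27*(142 + ((6 + 2*2*3**2) + 1*(-6))) = 27*(142 + ((6 + 2*2*9) - 6)) = 27*(142 + ((6 + 36) - 6)) = 27*(142 + (42 - 6)) = 27*(142 + 36) = 27*178 = 4806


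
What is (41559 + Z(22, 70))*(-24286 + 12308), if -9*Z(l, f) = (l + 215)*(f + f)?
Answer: -1360904426/3 ≈ -4.5363e+8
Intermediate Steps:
Z(l, f) = -2*f*(215 + l)/9 (Z(l, f) = -(l + 215)*(f + f)/9 = -(215 + l)*2*f/9 = -2*f*(215 + l)/9)
(41559 + Z(22, 70))*(-24286 + 12308) = (41559 - 2/9*70*(215 + 22))*(-24286 + 12308) = (41559 - 2/9*70*237)*(-11978) = (41559 - 11060/3)*(-11978) = (113617/3)*(-11978) = -1360904426/3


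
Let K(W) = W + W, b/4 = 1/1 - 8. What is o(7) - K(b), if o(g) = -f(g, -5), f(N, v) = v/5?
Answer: 57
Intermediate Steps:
b = -28 (b = 4*(1/1 - 8) = 4*(1 - 8) = 4*(-7) = -28)
f(N, v) = v/5 (f(N, v) = v*(⅕) = v/5)
K(W) = 2*W
o(g) = 1 (o(g) = -(-5)/5 = -1*(-1) = 1)
o(7) - K(b) = 1 - 2*(-28) = 1 - 1*(-56) = 1 + 56 = 57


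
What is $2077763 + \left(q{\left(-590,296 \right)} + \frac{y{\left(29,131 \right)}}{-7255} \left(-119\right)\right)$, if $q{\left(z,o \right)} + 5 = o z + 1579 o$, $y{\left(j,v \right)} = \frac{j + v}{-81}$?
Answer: $\frac{278607466754}{117531} \approx 2.3705 \cdot 10^{6}$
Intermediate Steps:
$y{\left(j,v \right)} = - \frac{j}{81} - \frac{v}{81}$ ($y{\left(j,v \right)} = \left(j + v\right) \left(- \frac{1}{81}\right) = - \frac{j}{81} - \frac{v}{81}$)
$q{\left(z,o \right)} = -5 + 1579 o + o z$ ($q{\left(z,o \right)} = -5 + \left(o z + 1579 o\right) = -5 + \left(1579 o + o z\right) = -5 + 1579 o + o z$)
$2077763 + \left(q{\left(-590,296 \right)} + \frac{y{\left(29,131 \right)}}{-7255} \left(-119\right)\right) = 2077763 + \left(\left(-5 + 1579 \cdot 296 + 296 \left(-590\right)\right) + \frac{\left(- \frac{1}{81}\right) 29 - \frac{131}{81}}{-7255} \left(-119\right)\right) = 2077763 + \left(\left(-5 + 467384 - 174640\right) + \left(- \frac{29}{81} - \frac{131}{81}\right) \left(- \frac{1}{7255}\right) \left(-119\right)\right) = 2077763 + \left(292739 + \left(- \frac{160}{81}\right) \left(- \frac{1}{7255}\right) \left(-119\right)\right) = 2077763 + \left(292739 + \frac{32}{117531} \left(-119\right)\right) = 2077763 + \left(292739 - \frac{3808}{117531}\right) = 2077763 + \frac{34405903601}{117531} = \frac{278607466754}{117531}$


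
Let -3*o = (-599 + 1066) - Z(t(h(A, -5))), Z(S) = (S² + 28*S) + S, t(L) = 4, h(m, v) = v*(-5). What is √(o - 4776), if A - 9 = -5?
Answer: I*√43989/3 ≈ 69.912*I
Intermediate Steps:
A = 4 (A = 9 - 5 = 4)
h(m, v) = -5*v
Z(S) = S² + 29*S
o = -335/3 (o = -((-599 + 1066) - 4*(29 + 4))/3 = -(467 - 4*33)/3 = -(467 - 1*132)/3 = -(467 - 132)/3 = -⅓*335 = -335/3 ≈ -111.67)
√(o - 4776) = √(-335/3 - 4776) = √(-14663/3) = I*√43989/3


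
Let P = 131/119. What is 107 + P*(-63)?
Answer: 640/17 ≈ 37.647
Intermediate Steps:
P = 131/119 (P = 131*(1/119) = 131/119 ≈ 1.1008)
107 + P*(-63) = 107 + (131/119)*(-63) = 107 - 1179/17 = 640/17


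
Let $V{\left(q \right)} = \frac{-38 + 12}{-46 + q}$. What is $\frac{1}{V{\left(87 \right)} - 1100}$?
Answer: $- \frac{41}{45126} \approx -0.00090857$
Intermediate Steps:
$V{\left(q \right)} = - \frac{26}{-46 + q}$
$\frac{1}{V{\left(87 \right)} - 1100} = \frac{1}{- \frac{26}{-46 + 87} - 1100} = \frac{1}{- \frac{26}{41} - 1100} = \frac{1}{- \frac{45126}{41}} = - \frac{41}{45126}$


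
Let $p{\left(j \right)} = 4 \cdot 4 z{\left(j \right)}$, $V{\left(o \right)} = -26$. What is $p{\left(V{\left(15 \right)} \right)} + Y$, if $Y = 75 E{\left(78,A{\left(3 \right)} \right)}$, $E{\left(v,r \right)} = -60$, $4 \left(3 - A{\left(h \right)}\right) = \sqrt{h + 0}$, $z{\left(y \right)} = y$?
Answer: $-4916$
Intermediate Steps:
$A{\left(h \right)} = 3 - \frac{\sqrt{h}}{4}$ ($A{\left(h \right)} = 3 - \frac{\sqrt{h + 0}}{4} = 3 - \frac{\sqrt{h}}{4}$)
$Y = -4500$ ($Y = 75 \left(-60\right) = -4500$)
$p{\left(j \right)} = 16 j$ ($p{\left(j \right)} = 4 \cdot 4 j = 16 j$)
$p{\left(V{\left(15 \right)} \right)} + Y = 16 \left(-26\right) - 4500 = -416 - 4500 = -4916$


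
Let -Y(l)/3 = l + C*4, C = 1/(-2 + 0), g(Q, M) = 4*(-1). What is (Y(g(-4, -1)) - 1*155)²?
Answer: 18769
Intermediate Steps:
g(Q, M) = -4
C = -½ (C = 1/(-2) = -½ ≈ -0.50000)
Y(l) = 6 - 3*l (Y(l) = -3*(l - ½*4) = -3*(l - 2) = -3*(-2 + l) = 6 - 3*l)
(Y(g(-4, -1)) - 1*155)² = ((6 - 3*(-4)) - 1*155)² = ((6 + 12) - 155)² = (18 - 155)² = (-137)² = 18769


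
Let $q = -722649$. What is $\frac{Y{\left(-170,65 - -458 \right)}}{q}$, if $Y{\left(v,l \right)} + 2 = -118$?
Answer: $\frac{40}{240883} \approx 0.00016606$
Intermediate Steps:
$Y{\left(v,l \right)} = -120$ ($Y{\left(v,l \right)} = -2 - 118 = -120$)
$\frac{Y{\left(-170,65 - -458 \right)}}{q} = - \frac{120}{-722649} = \left(-120\right) \left(- \frac{1}{722649}\right) = \frac{40}{240883}$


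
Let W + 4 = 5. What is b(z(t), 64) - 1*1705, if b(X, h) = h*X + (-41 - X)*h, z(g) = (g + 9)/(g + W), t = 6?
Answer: -4329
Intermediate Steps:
W = 1 (W = -4 + 5 = 1)
z(g) = (9 + g)/(1 + g) (z(g) = (g + 9)/(g + 1) = (9 + g)/(1 + g))
b(X, h) = X*h + h*(-41 - X)
b(z(t), 64) - 1*1705 = -41*64 - 1*1705 = -2624 - 1705 = -4329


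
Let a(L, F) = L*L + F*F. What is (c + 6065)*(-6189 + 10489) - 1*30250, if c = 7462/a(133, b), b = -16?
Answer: 93497175570/3589 ≈ 2.6051e+7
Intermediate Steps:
a(L, F) = F² + L² (a(L, F) = L² + F² = F² + L²)
c = 7462/17945 (c = 7462/((-16)² + 133²) = 7462/(256 + 17689) = 7462/17945 ≈ 0.41583)
(c + 6065)*(-6189 + 10489) - 1*30250 = (7462/17945 + 6065)*(-6189 + 10489) - 1*30250 = (108843887/17945)*4300 - 30250 = 93605742820/3589 - 30250 = 93497175570/3589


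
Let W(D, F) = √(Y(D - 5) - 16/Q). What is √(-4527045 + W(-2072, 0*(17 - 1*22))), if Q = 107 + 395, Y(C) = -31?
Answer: √(-285208362045 + 251*I*√1955039)/251 ≈ 0.0013091 + 2127.7*I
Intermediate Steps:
Q = 502
W(D, F) = I*√1955039/251 (W(D, F) = √(-31 - 16/502) = √(-31 - 16*1/502) = √(-31 - 8/251) = √(-7789/251) = I*√1955039/251)
√(-4527045 + W(-2072, 0*(17 - 1*22))) = √(-4527045 + I*√1955039/251)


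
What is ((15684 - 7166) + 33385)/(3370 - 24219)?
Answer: -41903/20849 ≈ -2.0098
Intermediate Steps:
((15684 - 7166) + 33385)/(3370 - 24219) = (8518 + 33385)/(-20849) = 41903*(-1/20849) = -41903/20849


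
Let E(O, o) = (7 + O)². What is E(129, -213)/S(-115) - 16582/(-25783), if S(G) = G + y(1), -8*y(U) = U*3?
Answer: -3799753758/23797709 ≈ -159.67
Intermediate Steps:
y(U) = -3*U/8 (y(U) = -U*3/8 = -3*U/8)
S(G) = -3/8 + G (S(G) = G - 3/8*1 = G - 3/8 = -3/8 + G)
E(129, -213)/S(-115) - 16582/(-25783) = (7 + 129)²/(-3/8 - 115) - 16582/(-25783) = 136²/(-923/8) - 16582*(-1/25783) = 18496*(-8/923) + 16582/25783 = -147968/923 + 16582/25783 = -3799753758/23797709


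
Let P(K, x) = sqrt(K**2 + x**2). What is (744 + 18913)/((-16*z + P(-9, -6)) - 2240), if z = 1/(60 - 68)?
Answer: -14664122/1669509 - 19657*sqrt(13)/1669509 ≈ -8.8259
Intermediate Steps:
z = -1/8 (z = 1/(-8) = -1/8 ≈ -0.12500)
(744 + 18913)/((-16*z + P(-9, -6)) - 2240) = (744 + 18913)/((-16*(-1/8) + sqrt((-9)**2 + (-6)**2)) - 2240) = 19657/((2 + sqrt(81 + 36)) - 2240) = 19657/((2 + sqrt(117)) - 2240) = 19657/((2 + 3*sqrt(13)) - 2240) = 19657/(-2238 + 3*sqrt(13))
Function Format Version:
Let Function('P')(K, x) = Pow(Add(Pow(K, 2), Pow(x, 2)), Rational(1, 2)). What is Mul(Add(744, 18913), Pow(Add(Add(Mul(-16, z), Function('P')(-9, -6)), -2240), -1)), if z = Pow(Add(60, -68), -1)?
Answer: Add(Rational(-14664122, 1669509), Mul(Rational(-19657, 1669509), Pow(13, Rational(1, 2)))) ≈ -8.8259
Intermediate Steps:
z = Rational(-1, 8) (z = Pow(-8, -1) = Rational(-1, 8) ≈ -0.12500)
Mul(Add(744, 18913), Pow(Add(Add(Mul(-16, z), Function('P')(-9, -6)), -2240), -1)) = Mul(Add(744, 18913), Pow(Add(Add(Mul(-16, Rational(-1, 8)), Pow(Add(Pow(-9, 2), Pow(-6, 2)), Rational(1, 2))), -2240), -1)) = Mul(19657, Pow(Add(Add(2, Pow(Add(81, 36), Rational(1, 2))), -2240), -1)) = Mul(19657, Pow(Add(Add(2, Pow(117, Rational(1, 2))), -2240), -1)) = Mul(19657, Pow(Add(Add(2, Mul(3, Pow(13, Rational(1, 2)))), -2240), -1)) = Mul(19657, Pow(Add(-2238, Mul(3, Pow(13, Rational(1, 2)))), -1))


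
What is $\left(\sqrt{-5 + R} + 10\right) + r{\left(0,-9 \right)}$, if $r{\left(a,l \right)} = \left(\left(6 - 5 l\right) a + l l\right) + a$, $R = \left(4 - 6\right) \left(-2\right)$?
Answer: $91 + i \approx 91.0 + 1.0 i$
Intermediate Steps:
$R = 4$ ($R = \left(-2\right) \left(-2\right) = 4$)
$r{\left(a,l \right)} = a + l^{2} + a \left(6 - 5 l\right)$ ($r{\left(a,l \right)} = \left(a \left(6 - 5 l\right) + l^{2}\right) + a = \left(l^{2} + a \left(6 - 5 l\right)\right) + a = a + l^{2} + a \left(6 - 5 l\right)$)
$\left(\sqrt{-5 + R} + 10\right) + r{\left(0,-9 \right)} = \left(\sqrt{-5 + 4} + 10\right) + \left(\left(-9\right)^{2} + 7 \cdot 0 - 0 \left(-9\right)\right) = \left(\sqrt{-1} + 10\right) + \left(81 + 0 + 0\right) = \left(i + 10\right) + 81 = \left(10 + i\right) + 81 = 91 + i$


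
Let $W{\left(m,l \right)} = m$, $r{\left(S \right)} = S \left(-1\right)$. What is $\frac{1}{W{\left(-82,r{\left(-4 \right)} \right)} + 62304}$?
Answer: $\frac{1}{62222} \approx 1.6071 \cdot 10^{-5}$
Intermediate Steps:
$r{\left(S \right)} = - S$
$\frac{1}{W{\left(-82,r{\left(-4 \right)} \right)} + 62304} = \frac{1}{-82 + 62304} = \frac{1}{62222}$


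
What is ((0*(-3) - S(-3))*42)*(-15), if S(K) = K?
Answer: -1890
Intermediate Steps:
((0*(-3) - S(-3))*42)*(-15) = ((0*(-3) - 1*(-3))*42)*(-15) = ((0 + 3)*42)*(-15) = (3*42)*(-15) = 126*(-15) = -1890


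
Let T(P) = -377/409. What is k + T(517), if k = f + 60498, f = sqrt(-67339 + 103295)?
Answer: 24743305/409 + 2*sqrt(8989) ≈ 60687.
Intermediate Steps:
f = 2*sqrt(8989) (f = sqrt(35956) = 2*sqrt(8989) ≈ 189.62)
T(P) = -377/409 (T(P) = -377*1/409 = -377/409)
k = 60498 + 2*sqrt(8989) (k = 2*sqrt(8989) + 60498 = 60498 + 2*sqrt(8989) ≈ 60688.)
k + T(517) = (60498 + 2*sqrt(8989)) - 377/409 = 24743305/409 + 2*sqrt(8989)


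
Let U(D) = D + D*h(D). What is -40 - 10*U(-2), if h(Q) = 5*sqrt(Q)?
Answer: -20 + 100*I*sqrt(2) ≈ -20.0 + 141.42*I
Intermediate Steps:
U(D) = D + 5*D**(3/2) (U(D) = D + D*(5*sqrt(D)) = D + 5*D**(3/2))
-40 - 10*U(-2) = -40 - 10*(-2 + 5*(-2)**(3/2)) = -40 - 10*(-2 + 5*(-2*I*sqrt(2))) = -40 - 10*(-2 - 10*I*sqrt(2)) = -40 + (20 + 100*I*sqrt(2)) = -20 + 100*I*sqrt(2)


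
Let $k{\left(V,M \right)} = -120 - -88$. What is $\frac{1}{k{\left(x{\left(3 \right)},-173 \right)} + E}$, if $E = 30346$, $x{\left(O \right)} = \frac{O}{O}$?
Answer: $\frac{1}{30314} \approx 3.2988 \cdot 10^{-5}$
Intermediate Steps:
$x{\left(O \right)} = 1$
$k{\left(V,M \right)} = -32$ ($k{\left(V,M \right)} = -120 + 88 = -32$)
$\frac{1}{k{\left(x{\left(3 \right)},-173 \right)} + E} = \frac{1}{-32 + 30346} = \frac{1}{30314}$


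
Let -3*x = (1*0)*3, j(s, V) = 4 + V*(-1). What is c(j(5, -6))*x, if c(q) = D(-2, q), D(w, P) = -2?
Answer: 0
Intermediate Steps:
j(s, V) = 4 - V
c(q) = -2
x = 0 (x = -1*0*3/3 = -0*3 = -⅓*0 = 0)
c(j(5, -6))*x = -2*0 = 0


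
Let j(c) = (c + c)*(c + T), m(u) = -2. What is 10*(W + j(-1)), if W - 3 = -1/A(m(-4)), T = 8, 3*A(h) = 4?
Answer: -235/2 ≈ -117.50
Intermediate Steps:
A(h) = 4/3 (A(h) = (1/3)*4 = 4/3)
W = 9/4 (W = 3 - 1/4/3 = 3 - 1*3/4 = 3 - 3/4 = 9/4 ≈ 2.2500)
j(c) = 2*c*(8 + c) (j(c) = (c + c)*(c + 8) = (2*c)*(8 + c) = 2*c*(8 + c))
10*(W + j(-1)) = 10*(9/4 + 2*(-1)*(8 - 1)) = 10*(9/4 + 2*(-1)*7) = 10*(9/4 - 14) = 10*(-47/4) = -235/2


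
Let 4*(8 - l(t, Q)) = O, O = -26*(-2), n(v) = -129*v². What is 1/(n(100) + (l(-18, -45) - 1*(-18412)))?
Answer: -1/1271593 ≈ -7.8642e-7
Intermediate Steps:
O = 52
l(t, Q) = -5 (l(t, Q) = 8 - ¼*52 = 8 - 13 = -5)
1/(n(100) + (l(-18, -45) - 1*(-18412))) = 1/(-129*100² + (-5 - 1*(-18412))) = 1/(-129*10000 + (-5 + 18412)) = 1/(-1290000 + 18407) = 1/(-1271593) = -1/1271593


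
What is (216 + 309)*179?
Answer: 93975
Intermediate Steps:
(216 + 309)*179 = 525*179 = 93975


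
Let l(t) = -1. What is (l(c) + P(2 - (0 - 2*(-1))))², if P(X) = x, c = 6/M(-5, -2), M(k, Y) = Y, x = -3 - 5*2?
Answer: 196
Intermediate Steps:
x = -13 (x = -3 - 10 = -13)
c = -3 (c = 6/(-2) = 6*(-½) = -3)
P(X) = -13
(l(c) + P(2 - (0 - 2*(-1))))² = (-1 - 13)² = (-14)² = 196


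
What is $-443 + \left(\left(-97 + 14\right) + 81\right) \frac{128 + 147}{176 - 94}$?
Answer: $- \frac{18438}{41} \approx -449.71$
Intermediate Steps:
$-443 + \left(\left(-97 + 14\right) + 81\right) \frac{128 + 147}{176 - 94} = -443 + \left(-83 + 81\right) \frac{275}{82} = -443 - 2 \cdot 275 \cdot \frac{1}{82} = -443 - \frac{275}{41} = - \frac{18438}{41}$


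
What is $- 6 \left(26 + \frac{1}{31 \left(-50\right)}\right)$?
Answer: $- \frac{120897}{775} \approx -156.0$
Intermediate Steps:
$- 6 \left(26 + \frac{1}{31 \left(-50\right)}\right) = - 6 \left(26 + \frac{1}{31} \left(- \frac{1}{50}\right)\right) = - 6 \left(26 - \frac{1}{1550}\right) = \left(-6\right) \frac{40299}{1550} = - \frac{120897}{775}$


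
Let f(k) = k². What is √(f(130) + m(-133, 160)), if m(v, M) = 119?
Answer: 3*√1891 ≈ 130.46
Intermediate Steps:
√(f(130) + m(-133, 160)) = √(130² + 119) = √(16900 + 119) = √17019 = 3*√1891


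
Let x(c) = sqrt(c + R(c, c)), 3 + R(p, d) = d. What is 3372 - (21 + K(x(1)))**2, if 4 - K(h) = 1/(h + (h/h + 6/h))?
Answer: 464574/169 + 3245*I/338 ≈ 2749.0 + 9.6006*I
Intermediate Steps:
R(p, d) = -3 + d
x(c) = sqrt(-3 + 2*c) (x(c) = sqrt(c + (-3 + c)) = sqrt(-3 + 2*c))
K(h) = 4 - 1/(1 + h + 6/h) (K(h) = 4 - 1/(h + (h/h + 6/h)) = 4 - 1/(h + (1 + 6/h)) = 4 - 1/(1 + h + 6/h))
3372 - (21 + K(x(1)))**2 = 3372 - (21 + (24 + 3*sqrt(-3 + 2*1) + 4*(sqrt(-3 + 2*1))**2)/(6 + sqrt(-3 + 2*1) + (sqrt(-3 + 2*1))**2))**2 = 3372 - (21 + (24 + 3*sqrt(-3 + 2) + 4*(sqrt(-3 + 2))**2)/(6 + sqrt(-3 + 2) + (sqrt(-3 + 2))**2))**2 = 3372 - (21 + (24 + 3*sqrt(-1) + 4*(sqrt(-1))**2)/(6 + sqrt(-1) + (sqrt(-1))**2))**2 = 3372 - (21 + (24 + 3*I + 4*I**2)/(6 + I + I**2))**2 = 3372 - (21 + (24 + 3*I + 4*(-1))/(6 + I - 1))**2 = 3372 - (21 + (24 + 3*I - 4)/(5 + I))**2 = 3372 - (21 + ((5 - I)/26)*(20 + 3*I))**2 = 3372 - (21 + (5 - I)*(20 + 3*I)/26)**2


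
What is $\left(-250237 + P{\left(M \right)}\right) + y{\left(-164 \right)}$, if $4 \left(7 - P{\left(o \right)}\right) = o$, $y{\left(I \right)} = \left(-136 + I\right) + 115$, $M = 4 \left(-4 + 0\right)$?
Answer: $-250411$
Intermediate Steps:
$M = -16$ ($M = 4 \left(-4\right) = -16$)
$y{\left(I \right)} = -21 + I$
$P{\left(o \right)} = 7 - \frac{o}{4}$
$\left(-250237 + P{\left(M \right)}\right) + y{\left(-164 \right)} = \left(-250237 + \left(7 - -4\right)\right) - 185 = \left(-250237 + \left(7 + 4\right)\right) - 185 = \left(-250237 + 11\right) - 185 = -250226 - 185 = -250411$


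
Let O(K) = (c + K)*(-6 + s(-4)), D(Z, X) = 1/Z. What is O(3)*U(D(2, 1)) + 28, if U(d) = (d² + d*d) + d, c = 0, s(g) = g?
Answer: -2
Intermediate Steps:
U(d) = d + 2*d² (U(d) = (d² + d²) + d = 2*d² + d = d + 2*d²)
O(K) = -10*K (O(K) = (0 + K)*(-6 - 4) = K*(-10) = -10*K)
O(3)*U(D(2, 1)) + 28 = (-10*3)*((1 + 2/2)/2) + 28 = -15*(1 + 2*(½)) + 28 = -15*(1 + 1) + 28 = -15*2 + 28 = -30*1 + 28 = -30 + 28 = -2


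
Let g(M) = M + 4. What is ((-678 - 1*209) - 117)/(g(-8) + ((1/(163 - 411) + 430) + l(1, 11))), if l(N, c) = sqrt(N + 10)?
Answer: -26305257824/11160612065 + 61750016*sqrt(11)/11160612065 ≈ -2.3386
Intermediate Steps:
l(N, c) = sqrt(10 + N)
g(M) = 4 + M
((-678 - 1*209) - 117)/(g(-8) + ((1/(163 - 411) + 430) + l(1, 11))) = ((-678 - 1*209) - 117)/((4 - 8) + ((1/(163 - 411) + 430) + sqrt(10 + 1))) = ((-678 - 209) - 117)/(-4 + ((1/(-248) + 430) + sqrt(11))) = (-887 - 117)/(-4 + ((-1/248 + 430) + sqrt(11))) = -1004/(-4 + (106639/248 + sqrt(11))) = -1004/(105647/248 + sqrt(11))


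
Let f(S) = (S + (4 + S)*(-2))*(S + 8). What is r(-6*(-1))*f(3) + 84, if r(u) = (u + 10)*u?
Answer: -11532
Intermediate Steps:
f(S) = (-8 - S)*(8 + S) (f(S) = (S + (-8 - 2*S))*(8 + S) = (-8 - S)*(8 + S))
r(u) = u*(10 + u) (r(u) = (10 + u)*u = u*(10 + u))
r(-6*(-1))*f(3) + 84 = ((-6*(-1))*(10 - 6*(-1)))*(-64 - 1*3**2 - 16*3) + 84 = (6*(10 + 6))*(-64 - 1*9 - 48) + 84 = (6*16)*(-64 - 9 - 48) + 84 = 96*(-121) + 84 = -11616 + 84 = -11532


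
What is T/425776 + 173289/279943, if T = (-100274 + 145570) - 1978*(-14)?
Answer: 23553694237/29798252692 ≈ 0.79044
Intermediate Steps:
T = 72988 (T = 45296 + 27692 = 72988)
T/425776 + 173289/279943 = 72988/425776 + 173289/279943 = 72988*(1/425776) + 173289*(1/279943) = 18247/106444 + 173289/279943 = 23553694237/29798252692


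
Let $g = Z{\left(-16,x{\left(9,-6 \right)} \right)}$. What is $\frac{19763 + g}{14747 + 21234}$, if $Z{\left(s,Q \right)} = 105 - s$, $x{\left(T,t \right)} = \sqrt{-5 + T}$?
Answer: $\frac{19884}{35981} \approx 0.55262$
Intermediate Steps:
$g = 121$ ($g = 105 - -16 = 105 + 16 = 121$)
$\frac{19763 + g}{14747 + 21234} = \frac{19763 + 121}{14747 + 21234} = \frac{19884}{35981}$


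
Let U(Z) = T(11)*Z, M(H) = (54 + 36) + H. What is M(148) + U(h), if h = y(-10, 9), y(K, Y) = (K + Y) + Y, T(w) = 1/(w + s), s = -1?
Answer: 1194/5 ≈ 238.80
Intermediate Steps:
T(w) = 1/(-1 + w) (T(w) = 1/(w - 1) = 1/(-1 + w))
M(H) = 90 + H
y(K, Y) = K + 2*Y
h = 8 (h = -10 + 2*9 = -10 + 18 = 8)
U(Z) = Z/10 (U(Z) = Z/(-1 + 11) = Z/10)
M(148) + U(h) = (90 + 148) + (⅒)*8 = 238 + ⅘ = 1194/5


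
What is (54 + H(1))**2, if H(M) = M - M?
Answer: 2916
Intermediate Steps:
H(M) = 0
(54 + H(1))**2 = (54 + 0)**2 = 54**2 = 2916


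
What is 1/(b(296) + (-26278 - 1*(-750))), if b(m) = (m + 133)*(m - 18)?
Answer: 1/93734 ≈ 1.0668e-5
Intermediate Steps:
b(m) = (-18 + m)*(133 + m) (b(m) = (133 + m)*(-18 + m) = (-18 + m)*(133 + m))
1/(b(296) + (-26278 - 1*(-750))) = 1/((-2394 + 296² + 115*296) + (-26278 - 1*(-750))) = 1/((-2394 + 87616 + 34040) + (-26278 + 750)) = 1/(119262 - 25528) = 1/93734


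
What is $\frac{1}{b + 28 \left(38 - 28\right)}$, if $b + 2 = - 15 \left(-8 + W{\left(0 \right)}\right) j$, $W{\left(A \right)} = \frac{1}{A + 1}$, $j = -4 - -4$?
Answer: $\frac{1}{278} \approx 0.0035971$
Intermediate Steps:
$j = 0$ ($j = -4 + 4 = 0$)
$W{\left(A \right)} = \frac{1}{1 + A}$
$b = -2$ ($b = -2 - 15 \left(-8 + \frac{1}{1 + 0}\right) 0 = -2 - 15 \left(-8 + 1^{-1}\right) 0 = -2 - 15 \left(-8 + 1\right) 0 = -2 - 15 \left(\left(-7\right) 0\right) = -2 - 0 = -2 + 0 = -2$)
$\frac{1}{b + 28 \left(38 - 28\right)} = \frac{1}{-2 + 28 \left(38 - 28\right)} = \frac{1}{-2 + 28 \cdot 10} = \frac{1}{-2 + 280} = \frac{1}{278}$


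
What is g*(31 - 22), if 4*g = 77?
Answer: 693/4 ≈ 173.25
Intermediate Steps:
g = 77/4 (g = (1/4)*77 = 77/4 ≈ 19.250)
g*(31 - 22) = 77*(31 - 22)/4 = (77/4)*9 = 693/4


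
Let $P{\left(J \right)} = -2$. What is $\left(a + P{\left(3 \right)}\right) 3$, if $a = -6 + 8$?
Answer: $0$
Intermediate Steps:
$a = 2$
$\left(a + P{\left(3 \right)}\right) 3 = \left(2 - 2\right) 3 = 0 \cdot 3 = 0$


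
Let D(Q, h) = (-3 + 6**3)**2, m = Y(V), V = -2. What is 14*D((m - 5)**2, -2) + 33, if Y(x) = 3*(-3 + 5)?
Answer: 635199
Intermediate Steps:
Y(x) = 6 (Y(x) = 3*2 = 6)
m = 6
D(Q, h) = 45369 (D(Q, h) = (-3 + 216)**2 = 213**2 = 45369)
14*D((m - 5)**2, -2) + 33 = 14*45369 + 33 = 635166 + 33 = 635199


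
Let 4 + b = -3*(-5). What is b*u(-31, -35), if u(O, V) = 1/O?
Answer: -11/31 ≈ -0.35484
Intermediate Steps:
b = 11 (b = -4 - 3*(-5) = -4 + 15 = 11)
b*u(-31, -35) = 11/(-31) = 11*(-1/31) = -11/31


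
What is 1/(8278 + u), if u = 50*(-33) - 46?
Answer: 1/6582 ≈ 0.00015193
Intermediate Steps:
u = -1696 (u = -1650 - 46 = -1696)
1/(8278 + u) = 1/(8278 - 1696) = 1/6582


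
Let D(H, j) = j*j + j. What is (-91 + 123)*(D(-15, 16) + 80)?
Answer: 11264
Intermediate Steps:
D(H, j) = j + j**2 (D(H, j) = j**2 + j = j + j**2)
(-91 + 123)*(D(-15, 16) + 80) = (-91 + 123)*(16*(1 + 16) + 80) = 32*(16*17 + 80) = 32*(272 + 80) = 32*352 = 11264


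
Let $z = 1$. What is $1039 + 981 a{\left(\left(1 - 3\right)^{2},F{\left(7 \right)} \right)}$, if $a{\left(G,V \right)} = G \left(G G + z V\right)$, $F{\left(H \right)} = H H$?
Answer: $256099$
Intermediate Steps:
$F{\left(H \right)} = H^{2}$
$a{\left(G,V \right)} = G \left(V + G^{2}\right)$ ($a{\left(G,V \right)} = G \left(G G + 1 V\right) = G \left(G^{2} + V\right) = G \left(V + G^{2}\right)$)
$1039 + 981 a{\left(\left(1 - 3\right)^{2},F{\left(7 \right)} \right)} = 1039 + 981 \left(1 - 3\right)^{2} \left(7^{2} + \left(\left(1 - 3\right)^{2}\right)^{2}\right) = 1039 + 981 \left(-2\right)^{2} \left(49 + \left(\left(-2\right)^{2}\right)^{2}\right) = 1039 + 981 \cdot 4 \left(49 + 4^{2}\right) = 1039 + 981 \cdot 4 \left(49 + 16\right) = 1039 + 981 \cdot 4 \cdot 65 = 1039 + 981 \cdot 260 = 1039 + 255060 = 256099$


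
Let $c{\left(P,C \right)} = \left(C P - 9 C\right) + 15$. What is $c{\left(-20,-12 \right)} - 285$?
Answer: $78$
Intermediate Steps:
$c{\left(P,C \right)} = 15 - 9 C + C P$ ($c{\left(P,C \right)} = \left(- 9 C + C P\right) + 15 = 15 - 9 C + C P$)
$c{\left(-20,-12 \right)} - 285 = \left(15 - -108 - -240\right) - 285 = \left(15 + 108 + 240\right) - 285 = 363 - 285 = 78$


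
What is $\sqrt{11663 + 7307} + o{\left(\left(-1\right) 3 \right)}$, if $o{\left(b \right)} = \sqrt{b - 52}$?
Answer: $\sqrt{18970} + i \sqrt{55} \approx 137.73 + 7.4162 i$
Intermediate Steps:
$o{\left(b \right)} = \sqrt{-52 + b}$
$\sqrt{11663 + 7307} + o{\left(\left(-1\right) 3 \right)} = \sqrt{11663 + 7307} + \sqrt{-52 - 3} = \sqrt{18970} + \sqrt{-52 - 3} = \sqrt{18970} + \sqrt{-55} = \sqrt{18970} + i \sqrt{55}$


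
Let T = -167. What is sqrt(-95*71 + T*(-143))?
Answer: 12*sqrt(119) ≈ 130.90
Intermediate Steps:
sqrt(-95*71 + T*(-143)) = sqrt(-95*71 - 167*(-143)) = sqrt(-6745 + 23881) = sqrt(17136) = 12*sqrt(119)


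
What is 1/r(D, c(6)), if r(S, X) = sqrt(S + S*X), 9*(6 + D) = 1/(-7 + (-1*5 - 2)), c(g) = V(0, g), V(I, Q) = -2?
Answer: 3*sqrt(10598)/757 ≈ 0.40798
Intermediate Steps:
c(g) = -2
D = -757/126 (D = -6 + 1/(9*(-7 + (-1*5 - 2))) = -6 + 1/(9*(-7 + (-5 - 2))) = -6 + 1/(9*(-7 - 7)) = -6 + (1/9)/(-14) = -6 + (1/9)*(-1/14) = -6 - 1/126 = -757/126 ≈ -6.0079)
1/r(D, c(6)) = 1/(sqrt(-757*(1 - 2)/126)) = 1/(sqrt(-757/126*(-1))) = 1/(sqrt(757/126)) = 1/(sqrt(10598)/42) = 3*sqrt(10598)/757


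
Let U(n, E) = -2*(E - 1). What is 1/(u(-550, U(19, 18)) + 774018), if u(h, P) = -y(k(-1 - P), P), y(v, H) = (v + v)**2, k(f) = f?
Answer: 1/769662 ≈ 1.2993e-6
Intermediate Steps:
U(n, E) = 2 - 2*E (U(n, E) = -2*(-1 + E) = 2 - 2*E)
y(v, H) = 4*v**2 (y(v, H) = (2*v)**2 = 4*v**2)
u(h, P) = -4*(-1 - P)**2
1/(u(-550, U(19, 18)) + 774018) = 1/(-4*(1 + (2 - 2*18))**2 + 774018) = 1/(-4*(1 + (2 - 36))**2 + 774018) = 1/(-4*(1 - 34)**2 + 774018) = 1/(-4*(-33)**2 + 774018) = 1/(-4*1089 + 774018) = 1/(-4356 + 774018) = 1/769662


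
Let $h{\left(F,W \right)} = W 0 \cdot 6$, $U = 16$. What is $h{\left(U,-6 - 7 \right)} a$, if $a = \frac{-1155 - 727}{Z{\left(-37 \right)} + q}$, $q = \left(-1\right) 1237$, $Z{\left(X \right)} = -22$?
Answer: $0$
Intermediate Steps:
$q = -1237$
$h{\left(F,W \right)} = 0$ ($h{\left(F,W \right)} = 0 \cdot 6 = 0$)
$a = \frac{1882}{1259}$ ($a = \frac{-1155 - 727}{-22 - 1237} = - \frac{1882}{-1259} = \left(-1882\right) \left(- \frac{1}{1259}\right) = \frac{1882}{1259} \approx 1.4948$)
$h{\left(U,-6 - 7 \right)} a = 0 \cdot \frac{1882}{1259} = 0$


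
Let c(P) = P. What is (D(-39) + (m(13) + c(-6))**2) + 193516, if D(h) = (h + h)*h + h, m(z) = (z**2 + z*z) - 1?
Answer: 306080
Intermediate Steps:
m(z) = -1 + 2*z**2 (m(z) = (z**2 + z**2) - 1 = 2*z**2 - 1 = -1 + 2*z**2)
D(h) = h + 2*h**2 (D(h) = (2*h)*h + h = 2*h**2 + h = h + 2*h**2)
(D(-39) + (m(13) + c(-6))**2) + 193516 = (-39*(1 + 2*(-39)) + ((-1 + 2*13**2) - 6)**2) + 193516 = (-39*(1 - 78) + ((-1 + 2*169) - 6)**2) + 193516 = (-39*(-77) + ((-1 + 338) - 6)**2) + 193516 = (3003 + (337 - 6)**2) + 193516 = (3003 + 331**2) + 193516 = (3003 + 109561) + 193516 = 112564 + 193516 = 306080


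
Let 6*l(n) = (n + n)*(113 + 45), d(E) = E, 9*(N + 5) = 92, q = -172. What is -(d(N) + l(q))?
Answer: 81481/9 ≈ 9053.4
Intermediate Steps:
N = 47/9 (N = -5 + (⅑)*92 = -5 + 92/9 = 47/9 ≈ 5.2222)
l(n) = 158*n/3 (l(n) = ((n + n)*(113 + 45))/6 = ((2*n)*158)/6 = (316*n)/6 = 158*n/3)
-(d(N) + l(q)) = -(47/9 + (158/3)*(-172)) = -(47/9 - 27176/3) = -1*(-81481/9) = 81481/9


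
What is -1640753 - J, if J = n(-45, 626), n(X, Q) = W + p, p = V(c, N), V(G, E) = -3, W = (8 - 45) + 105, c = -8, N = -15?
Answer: -1640818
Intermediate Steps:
W = 68 (W = -37 + 105 = 68)
p = -3
n(X, Q) = 65 (n(X, Q) = 68 - 3 = 65)
J = 65
-1640753 - J = -1640753 - 1*65 = -1640753 - 65 = -1640818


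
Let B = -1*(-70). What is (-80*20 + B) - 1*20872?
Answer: -22402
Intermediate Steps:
B = 70
(-80*20 + B) - 1*20872 = (-80*20 + 70) - 1*20872 = (-1600 + 70) - 20872 = -1530 - 20872 = -22402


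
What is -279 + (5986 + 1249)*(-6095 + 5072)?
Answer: -7401684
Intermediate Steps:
-279 + (5986 + 1249)*(-6095 + 5072) = -279 + 7235*(-1023) = -279 - 7401405 = -7401684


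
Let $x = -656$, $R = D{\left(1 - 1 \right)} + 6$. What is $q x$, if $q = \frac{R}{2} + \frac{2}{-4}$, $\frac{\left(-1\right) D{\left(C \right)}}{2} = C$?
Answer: $-1640$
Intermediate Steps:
$D{\left(C \right)} = - 2 C$
$R = 6$ ($R = - 2 \left(1 - 1\right) + 6 = \left(-2\right) 0 + 6 = 0 + 6 = 6$)
$q = \frac{5}{2}$ ($q = \frac{6}{2} + \frac{2}{-4} = 6 \cdot \frac{1}{2} + 2 \left(- \frac{1}{4}\right) = 3 - \frac{1}{2} = \frac{5}{2} \approx 2.5$)
$q x = \frac{5}{2} \left(-656\right) = -1640$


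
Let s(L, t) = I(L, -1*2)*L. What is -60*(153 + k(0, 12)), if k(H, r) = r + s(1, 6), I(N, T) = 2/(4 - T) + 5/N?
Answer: -10220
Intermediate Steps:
s(L, t) = 5 + L/3 (s(L, t) = ((-20 - 2*L + 5*(-1*2))/(L*(-4 - 1*2)))*L = ((-20 - 2*L + 5*(-2))/(L*(-4 - 2)))*L = ((-20 - 2*L - 10)/(L*(-6)))*L = (-1/6*(-30 - 2*L)/L)*L = (-(-30 - 2*L)/(6*L))*L = 5 + L/3)
k(H, r) = 16/3 + r (k(H, r) = r + (5 + (1/3)*1) = r + (5 + 1/3) = r + 16/3 = 16/3 + r)
-60*(153 + k(0, 12)) = -60*(153 + (16/3 + 12)) = -60*(153 + 52/3) = -60*511/3 = -10220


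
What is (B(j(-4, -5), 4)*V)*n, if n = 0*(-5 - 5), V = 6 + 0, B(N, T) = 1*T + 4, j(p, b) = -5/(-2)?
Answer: 0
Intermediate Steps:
j(p, b) = 5/2 (j(p, b) = -5*(-½) = 5/2)
B(N, T) = 4 + T (B(N, T) = T + 4 = 4 + T)
V = 6
n = 0 (n = 0*(-10) = 0)
(B(j(-4, -5), 4)*V)*n = ((4 + 4)*6)*0 = (8*6)*0 = 48*0 = 0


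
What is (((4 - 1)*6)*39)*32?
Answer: 22464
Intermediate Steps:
(((4 - 1)*6)*39)*32 = ((3*6)*39)*32 = (18*39)*32 = 702*32 = 22464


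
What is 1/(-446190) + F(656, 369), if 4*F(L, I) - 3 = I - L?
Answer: -31679491/446190 ≈ -71.000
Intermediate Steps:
F(L, I) = ¾ - L/4 + I/4 (F(L, I) = ¾ + (I - L)/4 = ¾ + (-L/4 + I/4) = ¾ - L/4 + I/4)
1/(-446190) + F(656, 369) = 1/(-446190) + (¾ - ¼*656 + (¼)*369) = -1/446190 + (¾ - 164 + 369/4) = -1/446190 - 71 = -31679491/446190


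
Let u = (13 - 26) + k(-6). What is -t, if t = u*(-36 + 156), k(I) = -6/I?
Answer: 1440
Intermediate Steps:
u = -12 (u = (13 - 26) - 6/(-6) = -13 - 6*(-⅙) = -13 + 1 = -12)
t = -1440 (t = -12*(-36 + 156) = -12*120 = -1440)
-t = -1*(-1440) = 1440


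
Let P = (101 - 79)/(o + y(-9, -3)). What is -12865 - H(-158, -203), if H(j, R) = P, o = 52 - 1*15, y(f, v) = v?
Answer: -218716/17 ≈ -12866.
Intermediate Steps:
o = 37 (o = 52 - 15 = 37)
P = 11/17 (P = (101 - 79)/(37 - 3) = 22/34 = 22*(1/34) = 11/17 ≈ 0.64706)
H(j, R) = 11/17
-12865 - H(-158, -203) = -12865 - 1*11/17 = -12865 - 11/17 = -218716/17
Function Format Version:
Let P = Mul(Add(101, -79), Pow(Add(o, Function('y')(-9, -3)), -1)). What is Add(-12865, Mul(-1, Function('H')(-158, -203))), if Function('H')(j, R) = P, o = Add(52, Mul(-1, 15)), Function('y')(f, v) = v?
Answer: Rational(-218716, 17) ≈ -12866.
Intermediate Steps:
o = 37 (o = Add(52, -15) = 37)
P = Rational(11, 17) (P = Mul(Add(101, -79), Pow(Add(37, -3), -1)) = Mul(22, Pow(34, -1)) = Mul(22, Rational(1, 34)) = Rational(11, 17) ≈ 0.64706)
Function('H')(j, R) = Rational(11, 17)
Add(-12865, Mul(-1, Function('H')(-158, -203))) = Add(-12865, Mul(-1, Rational(11, 17))) = Add(-12865, Rational(-11, 17)) = Rational(-218716, 17)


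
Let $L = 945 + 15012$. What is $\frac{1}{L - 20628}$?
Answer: $- \frac{1}{4671} \approx -0.00021409$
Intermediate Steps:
$L = 15957$
$\frac{1}{L - 20628} = \frac{1}{15957 - 20628} = \frac{1}{-4671} = - \frac{1}{4671}$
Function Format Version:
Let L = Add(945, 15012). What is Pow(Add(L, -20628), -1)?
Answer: Rational(-1, 4671) ≈ -0.00021409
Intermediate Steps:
L = 15957
Pow(Add(L, -20628), -1) = Pow(Add(15957, -20628), -1) = Pow(-4671, -1) = Rational(-1, 4671)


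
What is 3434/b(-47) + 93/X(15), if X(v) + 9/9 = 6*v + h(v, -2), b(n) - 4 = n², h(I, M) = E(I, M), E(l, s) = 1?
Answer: 171623/66390 ≈ 2.5851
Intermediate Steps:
h(I, M) = 1
b(n) = 4 + n²
X(v) = 6*v (X(v) = -1 + (6*v + 1) = -1 + (1 + 6*v) = 6*v)
3434/b(-47) + 93/X(15) = 3434/(4 + (-47)²) + 93/((6*15)) = 3434/(4 + 2209) + 93/90 = 3434/2213 + 93*(1/90) = 3434*(1/2213) + 31/30 = 3434/2213 + 31/30 = 171623/66390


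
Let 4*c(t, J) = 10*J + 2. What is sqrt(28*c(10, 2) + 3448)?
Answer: sqrt(3602) ≈ 60.017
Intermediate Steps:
c(t, J) = 1/2 + 5*J/2 (c(t, J) = (10*J + 2)/4 = (2 + 10*J)/4 = 1/2 + 5*J/2)
sqrt(28*c(10, 2) + 3448) = sqrt(28*(1/2 + (5/2)*2) + 3448) = sqrt(28*(1/2 + 5) + 3448) = sqrt(28*(11/2) + 3448) = sqrt(154 + 3448) = sqrt(3602)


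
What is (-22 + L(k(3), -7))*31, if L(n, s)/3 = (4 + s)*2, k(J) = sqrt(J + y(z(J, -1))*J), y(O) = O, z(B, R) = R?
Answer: -1240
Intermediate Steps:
k(J) = 0 (k(J) = sqrt(J - J) = sqrt(0) = 0)
L(n, s) = 24 + 6*s (L(n, s) = 3*((4 + s)*2) = 3*(8 + 2*s) = 24 + 6*s)
(-22 + L(k(3), -7))*31 = (-22 + (24 + 6*(-7)))*31 = (-22 + (24 - 42))*31 = (-22 - 18)*31 = -40*31 = -1240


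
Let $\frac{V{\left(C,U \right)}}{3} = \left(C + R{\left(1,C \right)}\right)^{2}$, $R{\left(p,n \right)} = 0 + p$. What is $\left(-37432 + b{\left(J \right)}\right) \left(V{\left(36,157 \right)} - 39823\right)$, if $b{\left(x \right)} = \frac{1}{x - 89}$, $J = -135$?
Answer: $\frac{74867602401}{56} \approx 1.3369 \cdot 10^{9}$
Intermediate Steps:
$R{\left(p,n \right)} = p$
$V{\left(C,U \right)} = 3 \left(1 + C\right)^{2}$ ($V{\left(C,U \right)} = 3 \left(C + 1\right)^{2} = 3 \left(1 + C\right)^{2}$)
$b{\left(x \right)} = \frac{1}{-89 + x}$
$\left(-37432 + b{\left(J \right)}\right) \left(V{\left(36,157 \right)} - 39823\right) = \left(-37432 + \frac{1}{-89 - 135}\right) \left(3 \left(1 + 36\right)^{2} - 39823\right) = \left(-37432 + \frac{1}{-224}\right) \left(3 \cdot 37^{2} - 39823\right) = \left(-37432 - \frac{1}{224}\right) \left(3 \cdot 1369 - 39823\right) = - \frac{8384769 \left(4107 - 39823\right)}{224} = \left(- \frac{8384769}{224}\right) \left(-35716\right) = \frac{74867602401}{56}$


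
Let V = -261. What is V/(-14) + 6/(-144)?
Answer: 3125/168 ≈ 18.601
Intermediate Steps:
V/(-14) + 6/(-144) = -261/(-14) + 6/(-144) = -261*(-1/14) + 6*(-1/144) = 261/14 - 1/24 = 3125/168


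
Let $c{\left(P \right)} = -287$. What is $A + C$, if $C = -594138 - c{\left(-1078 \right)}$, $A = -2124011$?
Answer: $-2717862$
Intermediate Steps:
$C = -593851$ ($C = -594138 - -287 = -594138 + 287 = -593851$)
$A + C = -2124011 - 593851 = -2717862$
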